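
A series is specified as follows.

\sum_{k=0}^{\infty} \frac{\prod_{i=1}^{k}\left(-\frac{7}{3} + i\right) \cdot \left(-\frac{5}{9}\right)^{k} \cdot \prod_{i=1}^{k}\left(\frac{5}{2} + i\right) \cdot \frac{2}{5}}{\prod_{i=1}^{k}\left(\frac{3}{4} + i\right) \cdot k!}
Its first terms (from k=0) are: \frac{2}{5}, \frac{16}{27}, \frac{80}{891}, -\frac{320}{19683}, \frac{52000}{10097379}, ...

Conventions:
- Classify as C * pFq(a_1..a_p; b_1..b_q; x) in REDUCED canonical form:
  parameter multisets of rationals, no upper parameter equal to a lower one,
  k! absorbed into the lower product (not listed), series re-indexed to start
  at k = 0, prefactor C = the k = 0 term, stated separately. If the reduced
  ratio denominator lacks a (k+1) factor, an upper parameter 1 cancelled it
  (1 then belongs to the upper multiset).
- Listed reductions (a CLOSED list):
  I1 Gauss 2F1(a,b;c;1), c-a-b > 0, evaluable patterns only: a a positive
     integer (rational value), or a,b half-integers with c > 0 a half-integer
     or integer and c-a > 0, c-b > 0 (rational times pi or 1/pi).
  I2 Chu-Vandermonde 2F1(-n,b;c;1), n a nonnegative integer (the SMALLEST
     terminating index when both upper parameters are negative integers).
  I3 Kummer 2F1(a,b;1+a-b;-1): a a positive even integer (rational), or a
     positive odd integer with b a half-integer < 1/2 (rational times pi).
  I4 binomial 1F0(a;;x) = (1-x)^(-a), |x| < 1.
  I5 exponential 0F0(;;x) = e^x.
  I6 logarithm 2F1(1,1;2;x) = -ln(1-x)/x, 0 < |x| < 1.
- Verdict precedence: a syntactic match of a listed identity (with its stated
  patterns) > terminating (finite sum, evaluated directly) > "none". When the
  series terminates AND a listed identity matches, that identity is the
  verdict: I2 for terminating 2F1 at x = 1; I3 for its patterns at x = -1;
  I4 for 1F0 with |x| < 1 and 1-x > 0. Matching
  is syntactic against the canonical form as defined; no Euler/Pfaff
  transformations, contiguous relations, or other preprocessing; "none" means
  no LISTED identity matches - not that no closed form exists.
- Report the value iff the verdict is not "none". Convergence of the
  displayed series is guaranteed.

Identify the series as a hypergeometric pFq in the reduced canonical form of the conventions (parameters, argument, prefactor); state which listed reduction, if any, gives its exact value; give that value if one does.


Canonical form: C = \frac{2}{5} times 2F1 with upper {-\frac{4}{3}, \frac{7}{2}}, lower {\frac{7}{4}}, x = -\frac{5}{9}. Verdict: none. No listed pattern accepts 2F1(-\frac{4}{3}, \frac{7}{2}; \frac{7}{4}; -\frac{5}{9}).

Key observation: x = -\frac{5}{9} and the running product (C = 2/5, x = -5/9) telescopes to a rising factorial.
Adjacent-term ratio: r(k) = -\frac{5}{9} * (k-\frac{4}{3}) (k+\frac{7}{2}) / [(k+\frac{7}{4}) (k+1)] - rational in k. x = -\frac{5}{9}; t_0 = \frac{2}{5}; negate the roots.


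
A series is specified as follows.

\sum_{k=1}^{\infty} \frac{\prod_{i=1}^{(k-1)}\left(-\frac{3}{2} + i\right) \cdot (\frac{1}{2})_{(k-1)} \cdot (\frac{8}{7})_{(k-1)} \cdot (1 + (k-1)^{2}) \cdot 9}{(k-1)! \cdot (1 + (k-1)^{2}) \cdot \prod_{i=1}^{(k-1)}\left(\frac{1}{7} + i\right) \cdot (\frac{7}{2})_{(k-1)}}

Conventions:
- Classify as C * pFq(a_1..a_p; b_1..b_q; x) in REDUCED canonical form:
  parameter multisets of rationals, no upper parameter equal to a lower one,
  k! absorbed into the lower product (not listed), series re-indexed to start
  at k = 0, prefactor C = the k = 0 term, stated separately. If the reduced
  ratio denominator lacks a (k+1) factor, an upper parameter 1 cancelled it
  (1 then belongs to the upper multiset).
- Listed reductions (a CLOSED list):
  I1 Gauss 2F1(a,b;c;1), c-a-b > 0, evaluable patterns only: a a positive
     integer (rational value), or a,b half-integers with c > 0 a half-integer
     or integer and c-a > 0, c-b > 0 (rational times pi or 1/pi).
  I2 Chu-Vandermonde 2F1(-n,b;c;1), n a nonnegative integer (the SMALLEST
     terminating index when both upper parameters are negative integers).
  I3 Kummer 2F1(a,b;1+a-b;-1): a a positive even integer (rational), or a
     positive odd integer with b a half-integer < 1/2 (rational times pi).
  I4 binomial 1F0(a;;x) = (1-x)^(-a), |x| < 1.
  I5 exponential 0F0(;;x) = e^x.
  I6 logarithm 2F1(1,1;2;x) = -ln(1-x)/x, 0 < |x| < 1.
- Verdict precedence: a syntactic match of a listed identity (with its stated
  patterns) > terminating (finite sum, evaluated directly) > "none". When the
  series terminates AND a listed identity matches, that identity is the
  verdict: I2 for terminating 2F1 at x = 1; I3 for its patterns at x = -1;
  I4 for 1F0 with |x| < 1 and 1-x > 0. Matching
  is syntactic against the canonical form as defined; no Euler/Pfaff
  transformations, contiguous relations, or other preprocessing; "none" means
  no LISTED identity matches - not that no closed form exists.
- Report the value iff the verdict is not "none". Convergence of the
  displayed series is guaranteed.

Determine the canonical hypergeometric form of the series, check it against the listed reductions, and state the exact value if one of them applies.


Structural cue: from the first term 9: striking the common factor k^2 + 1 reduces the term (C = 9).
Term ratio: r(k) = 1 * (k-\frac{1}{2}) (k+\frac{1}{2}) / [(k+\frac{7}{2}) (k+1)] ; factor over Q: parameters, x = 1, and C = 9.

Reduced: x = 1, 2F1, upper = {-\frac{1}{2}, \frac{1}{2}}, lower = {\frac{7}{2}}, C = 9. Verdict: this is Gauss's theorem I1 (half-integer case) (x = 1; upper {-\frac{1}{2}, \frac{1}{2}} half-integers, c = \frac{7}{2} in the evaluable pattern). Sum: \frac{675}{256} \cdot \pi.


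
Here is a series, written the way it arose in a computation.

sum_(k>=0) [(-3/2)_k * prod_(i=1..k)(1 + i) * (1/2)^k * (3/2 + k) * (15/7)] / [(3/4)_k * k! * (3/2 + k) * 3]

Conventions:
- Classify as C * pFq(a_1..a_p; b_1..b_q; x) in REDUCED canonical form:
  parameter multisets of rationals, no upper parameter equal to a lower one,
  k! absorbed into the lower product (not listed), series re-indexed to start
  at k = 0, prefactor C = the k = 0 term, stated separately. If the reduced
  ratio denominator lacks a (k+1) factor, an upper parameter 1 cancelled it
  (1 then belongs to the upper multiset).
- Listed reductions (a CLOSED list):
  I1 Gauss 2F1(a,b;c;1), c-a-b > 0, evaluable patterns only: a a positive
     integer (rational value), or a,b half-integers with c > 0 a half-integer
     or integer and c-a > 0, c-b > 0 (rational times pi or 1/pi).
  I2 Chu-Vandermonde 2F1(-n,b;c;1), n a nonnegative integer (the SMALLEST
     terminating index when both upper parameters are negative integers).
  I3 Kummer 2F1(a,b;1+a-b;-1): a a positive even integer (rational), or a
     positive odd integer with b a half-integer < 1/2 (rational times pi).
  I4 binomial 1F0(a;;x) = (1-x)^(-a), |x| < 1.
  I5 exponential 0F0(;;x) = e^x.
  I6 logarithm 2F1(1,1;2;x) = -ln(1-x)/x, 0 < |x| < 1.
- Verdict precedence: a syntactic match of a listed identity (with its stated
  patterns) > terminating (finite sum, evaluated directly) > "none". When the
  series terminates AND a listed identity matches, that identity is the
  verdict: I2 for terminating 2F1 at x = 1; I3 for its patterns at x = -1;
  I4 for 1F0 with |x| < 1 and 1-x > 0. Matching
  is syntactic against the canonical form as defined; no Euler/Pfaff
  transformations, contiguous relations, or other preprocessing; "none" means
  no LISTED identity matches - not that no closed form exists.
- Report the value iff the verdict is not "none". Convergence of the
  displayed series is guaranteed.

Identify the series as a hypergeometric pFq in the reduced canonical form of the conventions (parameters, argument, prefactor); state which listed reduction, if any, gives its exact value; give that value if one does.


This is 5/7 * 2F1(-3/2, 2; 3/4; 1/2) in reduced canonical form. Verdict: none here - no I1-I6 shape fits x = 1/2 with lower {3/4}.

First insight: with t_0 = 5/7, the running product (C = 5/7, x = 1/2) telescopes to a rising factorial.
Step ratio: r(k) = (1/2) * (k-3/2) (k+2) / [(k+3/4) (k+1)] - rational in k. x = (1/2); t_0 = 5/7; negate the roots.


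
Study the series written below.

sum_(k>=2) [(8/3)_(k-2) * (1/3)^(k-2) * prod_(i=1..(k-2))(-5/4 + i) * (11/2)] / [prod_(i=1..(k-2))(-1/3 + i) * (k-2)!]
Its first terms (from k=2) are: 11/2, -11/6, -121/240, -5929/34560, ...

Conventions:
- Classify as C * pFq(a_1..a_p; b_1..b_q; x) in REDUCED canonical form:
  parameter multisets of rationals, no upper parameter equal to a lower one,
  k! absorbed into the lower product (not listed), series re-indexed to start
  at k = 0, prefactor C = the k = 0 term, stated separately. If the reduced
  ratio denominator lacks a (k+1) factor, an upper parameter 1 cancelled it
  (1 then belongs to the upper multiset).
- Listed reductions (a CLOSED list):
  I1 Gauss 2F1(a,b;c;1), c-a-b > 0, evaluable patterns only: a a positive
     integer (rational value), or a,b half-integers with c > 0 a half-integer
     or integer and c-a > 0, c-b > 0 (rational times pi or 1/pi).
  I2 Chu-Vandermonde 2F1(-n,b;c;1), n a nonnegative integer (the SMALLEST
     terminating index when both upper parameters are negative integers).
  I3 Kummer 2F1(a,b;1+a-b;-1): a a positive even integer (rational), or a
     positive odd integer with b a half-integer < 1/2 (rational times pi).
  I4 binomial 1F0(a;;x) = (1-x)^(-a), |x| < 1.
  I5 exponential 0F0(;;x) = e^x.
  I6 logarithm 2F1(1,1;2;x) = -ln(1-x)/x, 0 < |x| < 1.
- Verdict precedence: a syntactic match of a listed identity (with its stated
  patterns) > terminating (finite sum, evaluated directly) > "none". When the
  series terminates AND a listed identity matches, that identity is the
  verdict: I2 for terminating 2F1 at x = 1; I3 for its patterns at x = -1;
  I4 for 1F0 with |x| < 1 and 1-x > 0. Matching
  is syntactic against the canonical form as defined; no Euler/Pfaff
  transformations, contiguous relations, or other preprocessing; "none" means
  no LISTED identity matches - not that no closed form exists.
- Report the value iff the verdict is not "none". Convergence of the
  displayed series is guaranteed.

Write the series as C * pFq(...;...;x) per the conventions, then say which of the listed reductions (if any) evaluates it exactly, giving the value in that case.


Prefactor 11/2, argument 1/3: 2F1 with upper {-1/4, 8/3} over lower {2/3}. Verdict: none. Every listed pattern misses the 2F1 form at 1/3, upper {-1/4, 8/3}.

Key step: with t_0 = 11/2, the lower running product (C = 11/2, x = 1/3) is a rising factorial.
Term ratio: r(k) = (1/3) * (k-1/4) (k+8/3) / [(k+2/3) (k+1)] - rational in k, leading ratio (1/3); with t_0 = 11/2, classification follows.


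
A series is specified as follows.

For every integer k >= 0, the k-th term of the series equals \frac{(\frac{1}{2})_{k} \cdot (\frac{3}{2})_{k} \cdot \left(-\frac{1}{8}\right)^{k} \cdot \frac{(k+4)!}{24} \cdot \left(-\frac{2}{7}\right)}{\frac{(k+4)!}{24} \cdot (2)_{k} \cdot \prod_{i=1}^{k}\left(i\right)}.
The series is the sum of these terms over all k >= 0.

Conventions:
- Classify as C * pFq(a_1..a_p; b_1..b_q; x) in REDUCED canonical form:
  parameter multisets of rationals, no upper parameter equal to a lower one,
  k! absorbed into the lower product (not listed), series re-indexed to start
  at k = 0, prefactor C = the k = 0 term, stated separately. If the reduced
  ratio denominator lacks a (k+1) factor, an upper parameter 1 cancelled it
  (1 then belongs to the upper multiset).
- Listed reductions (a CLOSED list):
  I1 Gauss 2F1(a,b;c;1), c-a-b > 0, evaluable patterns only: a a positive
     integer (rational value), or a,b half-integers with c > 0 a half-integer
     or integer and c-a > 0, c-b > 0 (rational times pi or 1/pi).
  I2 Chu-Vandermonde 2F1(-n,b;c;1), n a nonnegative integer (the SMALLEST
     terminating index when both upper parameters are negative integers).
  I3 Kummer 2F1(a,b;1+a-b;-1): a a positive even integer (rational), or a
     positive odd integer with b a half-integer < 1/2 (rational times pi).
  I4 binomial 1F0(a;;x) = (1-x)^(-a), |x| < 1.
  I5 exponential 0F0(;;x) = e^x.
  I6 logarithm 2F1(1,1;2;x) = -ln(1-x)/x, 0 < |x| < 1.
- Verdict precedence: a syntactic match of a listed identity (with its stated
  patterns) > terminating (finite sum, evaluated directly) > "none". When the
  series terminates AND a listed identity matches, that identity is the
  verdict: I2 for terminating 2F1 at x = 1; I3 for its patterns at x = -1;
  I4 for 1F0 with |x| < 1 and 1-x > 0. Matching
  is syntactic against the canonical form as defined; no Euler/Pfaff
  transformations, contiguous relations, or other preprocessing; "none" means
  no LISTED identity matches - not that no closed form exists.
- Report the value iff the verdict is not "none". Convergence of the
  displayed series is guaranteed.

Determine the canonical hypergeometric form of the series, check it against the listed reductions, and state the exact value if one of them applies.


At argument -\frac{1}{8}: a 2F1 with upper {\frac{1}{2}, \frac{3}{2}}, lower {2}, scaled by C = -\frac{2}{7}. Verdict: none. A 2F1 with upper {\frac{1}{2}, \frac{3}{2}} fits none of I1-I6 at x = -\frac{1}{8}; the sum runs forever.

Key observation: t_0 being -\frac{2}{7}, the factorial ratio (C = -2/7, x = -1/8) (k+a-1)!/(a-1)! is a rising factorial (a)_k.
Ratio: r(k) = -\frac{1}{8} * (k+\frac{1}{2}) (k+\frac{3}{2}) / [(k+2) (k+1)] - rational in k, leading ratio -\frac{1}{8}; with t_0 = -\frac{2}{7}, classification follows.


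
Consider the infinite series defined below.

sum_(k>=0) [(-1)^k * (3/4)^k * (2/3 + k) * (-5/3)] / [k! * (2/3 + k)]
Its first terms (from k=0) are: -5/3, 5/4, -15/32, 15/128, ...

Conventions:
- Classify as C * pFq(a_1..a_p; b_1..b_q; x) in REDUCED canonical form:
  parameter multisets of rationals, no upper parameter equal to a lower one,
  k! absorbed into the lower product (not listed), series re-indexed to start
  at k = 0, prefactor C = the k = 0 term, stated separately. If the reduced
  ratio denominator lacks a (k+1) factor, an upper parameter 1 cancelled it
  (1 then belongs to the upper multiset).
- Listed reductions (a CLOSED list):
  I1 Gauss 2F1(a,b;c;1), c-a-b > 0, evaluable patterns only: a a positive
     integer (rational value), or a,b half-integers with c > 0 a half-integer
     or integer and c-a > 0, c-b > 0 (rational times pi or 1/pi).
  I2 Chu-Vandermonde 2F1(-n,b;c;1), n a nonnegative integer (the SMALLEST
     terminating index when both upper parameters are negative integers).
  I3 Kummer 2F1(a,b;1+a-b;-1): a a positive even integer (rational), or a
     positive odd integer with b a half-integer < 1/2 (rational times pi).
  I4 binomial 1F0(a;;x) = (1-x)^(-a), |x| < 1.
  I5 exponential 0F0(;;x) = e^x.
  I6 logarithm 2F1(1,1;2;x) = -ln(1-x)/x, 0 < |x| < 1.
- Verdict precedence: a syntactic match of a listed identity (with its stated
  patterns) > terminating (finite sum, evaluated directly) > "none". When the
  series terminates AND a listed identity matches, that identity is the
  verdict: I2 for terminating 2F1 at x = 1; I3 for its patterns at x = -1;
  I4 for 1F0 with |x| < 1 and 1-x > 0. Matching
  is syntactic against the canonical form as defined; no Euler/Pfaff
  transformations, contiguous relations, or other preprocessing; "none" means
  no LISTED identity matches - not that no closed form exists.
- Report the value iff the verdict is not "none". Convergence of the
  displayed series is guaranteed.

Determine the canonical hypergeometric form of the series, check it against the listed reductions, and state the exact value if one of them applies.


This is -5/3 * 0F0(-; -; -3/4) in reduced canonical form. Verdict (x = -3/4): the I5 exponential reduction applies (the 0F0 exponential series at x = -3/4). Its exact value is (-5/3) * e^(-3/4).

Key observation: from the first term -5/3: the (-1)^k factor (C = -5/3, x = -3/4) folds into the argument's sign.
Consecutive-term ratio: r(k) = (-3/4) * 1 / [(k+1)] - rational in k, leading ratio (-3/4); with t_0 = -5/3, classification follows.


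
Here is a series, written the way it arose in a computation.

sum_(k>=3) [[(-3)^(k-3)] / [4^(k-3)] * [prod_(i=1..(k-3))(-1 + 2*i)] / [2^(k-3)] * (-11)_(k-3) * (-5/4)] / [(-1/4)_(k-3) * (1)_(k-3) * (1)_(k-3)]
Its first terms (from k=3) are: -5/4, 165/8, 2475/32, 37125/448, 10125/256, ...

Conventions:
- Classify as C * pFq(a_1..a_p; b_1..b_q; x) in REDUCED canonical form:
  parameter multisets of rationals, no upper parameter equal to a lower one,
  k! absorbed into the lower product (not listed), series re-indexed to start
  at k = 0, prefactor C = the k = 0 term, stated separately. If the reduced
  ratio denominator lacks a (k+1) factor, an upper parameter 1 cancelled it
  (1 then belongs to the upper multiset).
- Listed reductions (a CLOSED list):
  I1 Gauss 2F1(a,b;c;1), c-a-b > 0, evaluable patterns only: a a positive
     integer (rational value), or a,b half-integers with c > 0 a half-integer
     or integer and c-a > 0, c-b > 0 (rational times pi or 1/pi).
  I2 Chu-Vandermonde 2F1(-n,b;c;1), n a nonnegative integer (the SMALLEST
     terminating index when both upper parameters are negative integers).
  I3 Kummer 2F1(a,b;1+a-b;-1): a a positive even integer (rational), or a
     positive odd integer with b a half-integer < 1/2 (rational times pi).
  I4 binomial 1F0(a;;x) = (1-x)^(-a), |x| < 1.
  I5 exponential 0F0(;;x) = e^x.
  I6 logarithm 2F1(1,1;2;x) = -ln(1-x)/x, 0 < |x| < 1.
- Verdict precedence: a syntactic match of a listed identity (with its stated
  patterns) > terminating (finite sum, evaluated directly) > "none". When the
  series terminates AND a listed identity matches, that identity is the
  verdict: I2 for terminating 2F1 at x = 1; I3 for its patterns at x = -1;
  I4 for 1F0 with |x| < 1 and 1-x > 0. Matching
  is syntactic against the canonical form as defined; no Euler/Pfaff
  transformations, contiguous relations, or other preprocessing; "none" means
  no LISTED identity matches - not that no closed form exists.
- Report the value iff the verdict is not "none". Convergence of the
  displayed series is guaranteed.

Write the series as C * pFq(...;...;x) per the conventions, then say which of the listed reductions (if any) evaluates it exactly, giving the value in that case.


Prefactor -5/4, argument -3/4: 2F2 with upper {-11, 1/2} over lower {-1/4, 1}. Verdict: terminating at k = 11: the factor (-11)_k kills every later term; summing the 12 survivors is exact. Hence: 17661976267132303/76565268398080.

The tell: t_0 = -5/4 here, and the odd product 1*3*...*(2k-1) (prefactor -5/4) is 2^k (1/2)_k.
Ratio: r(k) = (-3/4) * (k-11) (k+1/2) / [(k-1/4) (k+1) (k+1)] - poly over poly, x = (-3/4) from leading terms; C = -5/4 at k = 0.


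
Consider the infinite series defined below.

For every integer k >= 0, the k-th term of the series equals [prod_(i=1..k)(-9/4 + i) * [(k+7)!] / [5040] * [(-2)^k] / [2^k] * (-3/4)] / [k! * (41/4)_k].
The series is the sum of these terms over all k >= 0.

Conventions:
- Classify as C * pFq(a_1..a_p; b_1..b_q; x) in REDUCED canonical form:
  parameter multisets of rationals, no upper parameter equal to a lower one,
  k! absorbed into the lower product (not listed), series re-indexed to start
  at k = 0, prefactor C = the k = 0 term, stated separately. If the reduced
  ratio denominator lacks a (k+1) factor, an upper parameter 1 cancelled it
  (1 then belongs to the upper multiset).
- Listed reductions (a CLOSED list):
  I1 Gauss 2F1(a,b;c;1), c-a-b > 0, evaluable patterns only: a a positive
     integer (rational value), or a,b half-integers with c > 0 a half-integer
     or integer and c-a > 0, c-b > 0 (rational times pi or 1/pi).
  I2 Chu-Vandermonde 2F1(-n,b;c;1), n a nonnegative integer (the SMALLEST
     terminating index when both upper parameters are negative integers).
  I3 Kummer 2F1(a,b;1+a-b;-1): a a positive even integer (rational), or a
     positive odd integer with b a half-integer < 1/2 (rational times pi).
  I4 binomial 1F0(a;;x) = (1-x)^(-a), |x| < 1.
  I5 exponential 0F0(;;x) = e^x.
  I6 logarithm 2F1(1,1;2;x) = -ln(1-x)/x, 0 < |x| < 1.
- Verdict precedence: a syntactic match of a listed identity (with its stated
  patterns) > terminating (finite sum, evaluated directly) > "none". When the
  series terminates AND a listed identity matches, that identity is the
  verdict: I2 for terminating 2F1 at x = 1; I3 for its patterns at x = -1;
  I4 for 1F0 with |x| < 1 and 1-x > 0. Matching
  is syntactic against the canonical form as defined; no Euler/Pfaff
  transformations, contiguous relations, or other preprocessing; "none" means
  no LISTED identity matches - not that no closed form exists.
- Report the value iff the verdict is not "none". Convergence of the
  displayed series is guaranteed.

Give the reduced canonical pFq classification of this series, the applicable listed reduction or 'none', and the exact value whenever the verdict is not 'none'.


At argument -1: a 2F1 with upper {-5/4, 8}, lower {41/4}, scaled by C = -3/4. Verdict: the Kummer evaluation I3 applies (x = -1; c = 41/4 equals 1+a-b for upper {-5/4, 8}: listed pattern). Sum: -177045/114688.

Key step: t_0 being -3/4, the running product (C = -3/4, x = -1) telescopes to a rising factorial.
Consecutive-term ratio: r(k) = (-1) * (k-5/4) (k+8) / [(k+41/4) (k+1)] ; factor over Q: parameters, x = (-1), and C = -3/4.


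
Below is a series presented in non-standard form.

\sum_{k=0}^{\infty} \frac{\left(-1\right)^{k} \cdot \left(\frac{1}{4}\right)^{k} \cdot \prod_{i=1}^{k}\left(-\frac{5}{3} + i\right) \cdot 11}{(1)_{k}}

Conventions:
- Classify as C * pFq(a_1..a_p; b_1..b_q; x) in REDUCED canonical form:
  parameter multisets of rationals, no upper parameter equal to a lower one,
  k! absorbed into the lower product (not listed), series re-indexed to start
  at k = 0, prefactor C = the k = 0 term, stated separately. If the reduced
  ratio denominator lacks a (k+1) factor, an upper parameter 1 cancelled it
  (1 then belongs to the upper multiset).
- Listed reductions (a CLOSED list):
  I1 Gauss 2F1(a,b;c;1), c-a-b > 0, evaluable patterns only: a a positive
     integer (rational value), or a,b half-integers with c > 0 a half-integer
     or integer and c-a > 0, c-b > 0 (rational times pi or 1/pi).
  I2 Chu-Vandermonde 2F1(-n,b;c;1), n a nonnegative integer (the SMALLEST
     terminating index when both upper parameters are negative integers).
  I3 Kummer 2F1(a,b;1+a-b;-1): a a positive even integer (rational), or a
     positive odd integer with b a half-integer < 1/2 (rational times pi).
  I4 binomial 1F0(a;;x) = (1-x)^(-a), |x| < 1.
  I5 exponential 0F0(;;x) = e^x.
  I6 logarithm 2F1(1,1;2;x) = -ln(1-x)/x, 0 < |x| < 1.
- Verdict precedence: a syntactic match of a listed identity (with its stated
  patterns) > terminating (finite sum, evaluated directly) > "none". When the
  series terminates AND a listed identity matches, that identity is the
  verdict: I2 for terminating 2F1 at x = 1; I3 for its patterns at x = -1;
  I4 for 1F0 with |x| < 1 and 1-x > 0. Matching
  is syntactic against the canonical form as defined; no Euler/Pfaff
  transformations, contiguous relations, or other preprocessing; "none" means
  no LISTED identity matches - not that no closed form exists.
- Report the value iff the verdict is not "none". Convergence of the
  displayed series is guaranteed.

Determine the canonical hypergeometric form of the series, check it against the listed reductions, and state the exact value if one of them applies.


Structural cue: from the first term 11: (1)_k (C = 11, x = -1/4) is k! itself.
Step ratio: r(k) = -\frac{1}{4} * (k-\frac{2}{3}) / [(k+1)] - rational in k, leading ratio -\frac{1}{4}; with t_0 = 11, classification follows.

The series (x = -\frac{1}{4}) is 1F0: upper {-\frac{2}{3}}, lower {-}, prefactor 11. Verdict at x = -\frac{1}{4}: the binomial series (I4) matches (the 1F0 binomial series: exponent 2/3, x = -\frac{1}{4}). Exact value: 11 \cdot \left(\frac{5}{4}\right)^{\frac{2}{3}}.


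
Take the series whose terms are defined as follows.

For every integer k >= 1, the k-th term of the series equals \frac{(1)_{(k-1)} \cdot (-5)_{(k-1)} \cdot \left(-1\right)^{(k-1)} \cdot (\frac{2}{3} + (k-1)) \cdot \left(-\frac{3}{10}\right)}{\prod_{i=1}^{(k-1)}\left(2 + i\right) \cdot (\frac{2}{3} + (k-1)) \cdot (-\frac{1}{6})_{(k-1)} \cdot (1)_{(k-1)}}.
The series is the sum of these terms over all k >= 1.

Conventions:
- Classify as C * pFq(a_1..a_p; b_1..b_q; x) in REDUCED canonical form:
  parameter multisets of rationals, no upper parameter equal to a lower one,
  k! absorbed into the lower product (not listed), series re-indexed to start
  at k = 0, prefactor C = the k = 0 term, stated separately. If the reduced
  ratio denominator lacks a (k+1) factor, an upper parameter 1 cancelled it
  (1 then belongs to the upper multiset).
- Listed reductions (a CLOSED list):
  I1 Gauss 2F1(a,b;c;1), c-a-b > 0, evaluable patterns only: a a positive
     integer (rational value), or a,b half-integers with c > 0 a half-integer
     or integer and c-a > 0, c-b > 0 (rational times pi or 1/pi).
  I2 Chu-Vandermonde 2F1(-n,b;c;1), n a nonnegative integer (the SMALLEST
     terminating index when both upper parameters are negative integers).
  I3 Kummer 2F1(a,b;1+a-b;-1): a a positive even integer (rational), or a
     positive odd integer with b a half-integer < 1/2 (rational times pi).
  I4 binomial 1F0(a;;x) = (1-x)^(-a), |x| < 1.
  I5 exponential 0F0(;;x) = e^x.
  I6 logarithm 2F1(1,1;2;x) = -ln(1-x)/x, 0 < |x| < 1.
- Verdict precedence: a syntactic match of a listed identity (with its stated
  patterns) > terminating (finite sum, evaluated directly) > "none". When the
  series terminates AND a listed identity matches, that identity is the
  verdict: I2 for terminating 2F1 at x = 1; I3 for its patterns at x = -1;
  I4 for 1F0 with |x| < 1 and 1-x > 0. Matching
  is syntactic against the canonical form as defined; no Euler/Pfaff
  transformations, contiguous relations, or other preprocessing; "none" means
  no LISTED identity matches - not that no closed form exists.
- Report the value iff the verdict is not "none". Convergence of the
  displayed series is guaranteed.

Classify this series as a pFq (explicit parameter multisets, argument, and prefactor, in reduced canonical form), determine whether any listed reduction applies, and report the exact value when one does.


With C = -\frac{3}{10}: the canonical form is 2F2(-5, 1; -\frac{1}{6}, 3; -1). Verdict: terminating (-5 upstairs). 6 nonzero terms in all; added directly. Sum: \frac{11473713}{1505350}.

Key observation: x = -1 and (1)_k (C = -3/10, x = -1) is k! itself.
Consecutive-term ratio: r(k) = -1 * (k-5) (k+1) / [(k-\frac{1}{6}) (k+3) (k+1)] - rational in k. x = -1; t_0 = -\frac{3}{10}; negate the roots.


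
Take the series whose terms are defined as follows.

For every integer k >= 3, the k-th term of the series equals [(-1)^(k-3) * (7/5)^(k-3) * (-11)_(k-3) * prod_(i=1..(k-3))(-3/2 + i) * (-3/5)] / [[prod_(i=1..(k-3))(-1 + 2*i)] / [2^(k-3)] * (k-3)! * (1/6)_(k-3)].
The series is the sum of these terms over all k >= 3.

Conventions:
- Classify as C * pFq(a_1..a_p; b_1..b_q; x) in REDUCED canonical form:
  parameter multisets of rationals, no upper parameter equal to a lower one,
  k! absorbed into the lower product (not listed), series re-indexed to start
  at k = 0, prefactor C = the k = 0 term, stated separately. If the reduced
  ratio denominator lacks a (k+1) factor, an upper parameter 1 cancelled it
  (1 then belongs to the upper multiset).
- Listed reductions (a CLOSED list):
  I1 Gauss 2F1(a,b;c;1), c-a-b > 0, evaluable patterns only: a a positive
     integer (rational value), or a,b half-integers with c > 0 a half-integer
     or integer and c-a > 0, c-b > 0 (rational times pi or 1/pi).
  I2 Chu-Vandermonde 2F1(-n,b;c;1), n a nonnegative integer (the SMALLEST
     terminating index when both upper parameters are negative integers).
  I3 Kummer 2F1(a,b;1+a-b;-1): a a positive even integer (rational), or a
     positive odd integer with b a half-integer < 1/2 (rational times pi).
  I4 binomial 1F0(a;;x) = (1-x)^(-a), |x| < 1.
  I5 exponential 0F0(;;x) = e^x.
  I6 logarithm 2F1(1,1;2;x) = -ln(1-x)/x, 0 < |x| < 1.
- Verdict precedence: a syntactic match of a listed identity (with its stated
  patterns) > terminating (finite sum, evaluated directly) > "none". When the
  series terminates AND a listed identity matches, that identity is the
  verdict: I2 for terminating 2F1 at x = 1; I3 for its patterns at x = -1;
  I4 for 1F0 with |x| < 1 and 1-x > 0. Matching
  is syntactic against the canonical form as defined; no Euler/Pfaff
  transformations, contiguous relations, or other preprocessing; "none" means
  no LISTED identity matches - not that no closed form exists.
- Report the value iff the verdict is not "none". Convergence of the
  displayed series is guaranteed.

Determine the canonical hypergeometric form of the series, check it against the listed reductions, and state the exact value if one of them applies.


At argument -7/5: a 2F2 with upper {-11, -1/2}, lower {1/6, 1/2}, scaled by C = -3/5. Verdict: terminating (-11 upstairs). 12 nonzero terms in all; added directly. Its exact value is 433160931352817036568581637/1047483731348358154296875.

First insight: t_0 being -3/5, the (-1)^k factor (prefactor -3/5) folds into the argument's sign.
Adjacent-term ratio: r(k) = (-7/5) * (k-11) (k-1/2) / [(k+1/6) (k+1/2) (k+1)] - rational in k. x = (-7/5); t_0 = -3/5; negate the roots.


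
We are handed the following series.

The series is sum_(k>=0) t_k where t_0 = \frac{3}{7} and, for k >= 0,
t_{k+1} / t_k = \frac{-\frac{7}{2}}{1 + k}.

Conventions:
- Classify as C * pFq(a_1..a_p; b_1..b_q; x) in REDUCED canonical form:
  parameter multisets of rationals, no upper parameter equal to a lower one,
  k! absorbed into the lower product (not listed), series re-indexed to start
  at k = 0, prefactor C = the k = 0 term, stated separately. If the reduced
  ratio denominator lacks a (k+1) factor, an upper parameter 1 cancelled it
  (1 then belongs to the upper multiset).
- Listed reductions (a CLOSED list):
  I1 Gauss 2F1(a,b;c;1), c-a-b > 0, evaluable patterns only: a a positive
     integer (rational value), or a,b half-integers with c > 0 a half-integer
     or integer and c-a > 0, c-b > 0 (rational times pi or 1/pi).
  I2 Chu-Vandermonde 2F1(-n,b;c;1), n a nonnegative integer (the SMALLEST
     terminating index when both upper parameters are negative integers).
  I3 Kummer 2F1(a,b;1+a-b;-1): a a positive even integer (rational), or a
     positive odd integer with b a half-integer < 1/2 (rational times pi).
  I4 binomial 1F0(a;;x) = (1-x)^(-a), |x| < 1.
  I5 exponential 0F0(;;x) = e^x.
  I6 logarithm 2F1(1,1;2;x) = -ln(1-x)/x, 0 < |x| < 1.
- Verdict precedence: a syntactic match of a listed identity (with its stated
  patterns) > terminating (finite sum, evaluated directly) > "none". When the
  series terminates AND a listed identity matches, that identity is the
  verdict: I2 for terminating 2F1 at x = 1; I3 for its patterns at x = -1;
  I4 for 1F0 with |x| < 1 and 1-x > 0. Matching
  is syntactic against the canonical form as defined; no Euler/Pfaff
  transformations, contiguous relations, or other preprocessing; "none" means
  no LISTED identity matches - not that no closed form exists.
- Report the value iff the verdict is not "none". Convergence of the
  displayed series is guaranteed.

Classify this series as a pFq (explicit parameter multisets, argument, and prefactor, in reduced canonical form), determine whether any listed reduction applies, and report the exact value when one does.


The tell: t_0 = \frac{3}{7} here, and the expanded ratio factors over Q; C = 3/7, x = -7/2, roots give parameters.
Term ratio: r(k) = -\frac{7}{2} * 1 / [(k+1)] - poly over poly, x = -\frac{7}{2} from leading terms; C = \frac{3}{7} at k = 0.

This is \frac{3}{7} * 0F0(-; -; -\frac{7}{2}) in reduced canonical form. Verdict: exponential (I5) applies (the 0F0 exponential series at x = -\frac{7}{2}). Sum: \frac{3}{7} \cdot e^{-\frac{7}{2}}.


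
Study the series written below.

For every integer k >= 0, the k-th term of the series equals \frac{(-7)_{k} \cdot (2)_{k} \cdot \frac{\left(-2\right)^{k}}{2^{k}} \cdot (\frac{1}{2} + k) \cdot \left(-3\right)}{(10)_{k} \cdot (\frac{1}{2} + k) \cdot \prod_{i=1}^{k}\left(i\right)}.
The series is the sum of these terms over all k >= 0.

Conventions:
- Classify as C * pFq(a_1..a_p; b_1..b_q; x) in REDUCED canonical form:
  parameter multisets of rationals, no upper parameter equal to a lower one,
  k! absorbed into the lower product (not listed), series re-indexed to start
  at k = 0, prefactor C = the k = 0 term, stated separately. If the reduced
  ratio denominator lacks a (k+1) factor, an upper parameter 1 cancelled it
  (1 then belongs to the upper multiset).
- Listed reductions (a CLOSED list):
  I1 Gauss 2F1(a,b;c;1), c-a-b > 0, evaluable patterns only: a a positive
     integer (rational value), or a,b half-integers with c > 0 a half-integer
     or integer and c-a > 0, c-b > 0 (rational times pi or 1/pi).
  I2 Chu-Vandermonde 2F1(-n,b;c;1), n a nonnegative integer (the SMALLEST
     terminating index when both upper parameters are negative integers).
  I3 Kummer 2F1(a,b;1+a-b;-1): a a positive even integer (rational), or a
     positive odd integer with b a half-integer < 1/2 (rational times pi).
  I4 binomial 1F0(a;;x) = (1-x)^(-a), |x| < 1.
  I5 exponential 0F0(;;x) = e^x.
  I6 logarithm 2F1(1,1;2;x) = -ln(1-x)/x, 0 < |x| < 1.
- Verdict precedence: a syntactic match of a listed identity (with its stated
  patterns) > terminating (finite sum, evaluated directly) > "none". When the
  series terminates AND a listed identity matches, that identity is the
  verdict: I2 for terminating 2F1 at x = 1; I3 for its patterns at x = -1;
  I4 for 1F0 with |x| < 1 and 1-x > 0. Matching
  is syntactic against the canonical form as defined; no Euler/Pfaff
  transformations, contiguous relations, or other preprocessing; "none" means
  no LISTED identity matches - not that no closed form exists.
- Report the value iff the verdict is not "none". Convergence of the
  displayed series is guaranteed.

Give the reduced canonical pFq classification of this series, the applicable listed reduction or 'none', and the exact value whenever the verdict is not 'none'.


This is -3 * 2F1(-7, 2; 10; -1) in reduced canonical form. Verdict: this is the Kummer evaluation I3 (x = -1; c = 10 equals 1+a-b for upper {-7, 2}: listed pattern). Hence: -\frac{27}{2}.

The tell: t_0 = -3 here, and the two k-th powers (C = -3) combine into one argument.
Step ratio: r(k) = -1 * (k-7) (k+2) / [(k+10) (k+1)] - rational; roots negated = parameters, x = -1, C = -3.


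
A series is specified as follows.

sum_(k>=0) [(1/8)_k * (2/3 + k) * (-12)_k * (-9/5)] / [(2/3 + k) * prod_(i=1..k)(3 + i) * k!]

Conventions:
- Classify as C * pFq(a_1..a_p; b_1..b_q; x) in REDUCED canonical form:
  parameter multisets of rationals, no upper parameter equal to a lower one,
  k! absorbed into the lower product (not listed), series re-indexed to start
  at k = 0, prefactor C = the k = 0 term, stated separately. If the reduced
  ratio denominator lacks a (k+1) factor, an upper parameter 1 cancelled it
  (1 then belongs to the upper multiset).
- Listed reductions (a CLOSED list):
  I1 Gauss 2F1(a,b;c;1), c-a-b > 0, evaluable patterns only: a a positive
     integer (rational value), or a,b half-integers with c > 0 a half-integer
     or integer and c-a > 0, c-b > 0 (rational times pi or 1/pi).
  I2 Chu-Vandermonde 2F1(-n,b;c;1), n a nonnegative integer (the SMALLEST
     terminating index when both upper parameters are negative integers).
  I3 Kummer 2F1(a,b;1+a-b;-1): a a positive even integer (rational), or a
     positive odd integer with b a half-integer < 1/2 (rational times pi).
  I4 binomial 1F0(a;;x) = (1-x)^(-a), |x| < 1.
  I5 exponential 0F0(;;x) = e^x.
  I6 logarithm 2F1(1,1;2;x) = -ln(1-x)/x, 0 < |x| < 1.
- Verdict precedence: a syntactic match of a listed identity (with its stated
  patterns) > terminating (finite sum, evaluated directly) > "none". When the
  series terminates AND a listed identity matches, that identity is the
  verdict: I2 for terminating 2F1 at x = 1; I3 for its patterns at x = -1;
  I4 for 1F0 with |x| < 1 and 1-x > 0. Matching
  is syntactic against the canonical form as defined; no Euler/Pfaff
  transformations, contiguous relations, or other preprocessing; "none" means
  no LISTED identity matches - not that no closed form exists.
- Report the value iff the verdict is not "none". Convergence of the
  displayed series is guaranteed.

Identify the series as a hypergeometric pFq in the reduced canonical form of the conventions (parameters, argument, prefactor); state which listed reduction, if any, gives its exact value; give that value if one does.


With C = -9/5: the canonical form is 2F1(-12, 1/8; 4; 1). Verdict: Vandermonde's identity (I2) applies (terminating 2F1 at x = 1 with n = 12, b = 1/8, c = 4). Value: -2625590366319429/1759218604441600.

The tell: from the first term -9/5: k + 2/3 divides numerator and denominator alike; C = -9/5, x = 1 after cancelling.
Ratio: r(k) = 1 * (k-12) (k+1/8) / [(k+4) (k+1)] - rational; roots negated = parameters, x = 1, C = -9/5.


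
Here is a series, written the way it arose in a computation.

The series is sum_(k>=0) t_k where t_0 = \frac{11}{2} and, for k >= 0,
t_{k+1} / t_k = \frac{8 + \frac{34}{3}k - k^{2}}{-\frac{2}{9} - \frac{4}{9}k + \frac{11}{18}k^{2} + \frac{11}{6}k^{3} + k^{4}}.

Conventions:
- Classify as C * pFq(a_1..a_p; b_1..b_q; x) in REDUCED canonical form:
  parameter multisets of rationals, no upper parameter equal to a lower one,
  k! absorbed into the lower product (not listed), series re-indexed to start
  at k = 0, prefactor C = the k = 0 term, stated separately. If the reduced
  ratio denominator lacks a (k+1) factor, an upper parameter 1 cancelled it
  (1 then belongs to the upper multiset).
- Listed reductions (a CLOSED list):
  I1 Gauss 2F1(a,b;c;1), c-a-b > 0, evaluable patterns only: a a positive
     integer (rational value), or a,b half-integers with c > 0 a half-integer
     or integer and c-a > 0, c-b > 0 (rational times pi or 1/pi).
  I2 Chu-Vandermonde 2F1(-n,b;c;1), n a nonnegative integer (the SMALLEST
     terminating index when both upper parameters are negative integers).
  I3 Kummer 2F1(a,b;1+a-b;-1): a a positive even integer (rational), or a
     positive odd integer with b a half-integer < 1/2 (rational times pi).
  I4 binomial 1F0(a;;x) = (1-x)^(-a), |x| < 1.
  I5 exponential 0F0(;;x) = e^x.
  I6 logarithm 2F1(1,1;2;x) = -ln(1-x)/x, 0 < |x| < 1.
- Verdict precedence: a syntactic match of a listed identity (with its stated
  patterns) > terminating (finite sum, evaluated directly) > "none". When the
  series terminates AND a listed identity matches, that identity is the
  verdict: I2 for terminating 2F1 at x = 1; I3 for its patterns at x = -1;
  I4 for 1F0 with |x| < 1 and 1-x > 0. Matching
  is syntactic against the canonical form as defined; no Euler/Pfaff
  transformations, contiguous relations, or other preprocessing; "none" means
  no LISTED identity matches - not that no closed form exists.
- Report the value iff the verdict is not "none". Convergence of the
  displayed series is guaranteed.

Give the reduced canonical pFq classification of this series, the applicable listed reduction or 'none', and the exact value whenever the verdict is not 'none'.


With C = \frac{11}{2}: the canonical form is 1F2(-12; -\frac{1}{2}, \frac{2}{3}; -1). Verdict: terminating. (-12)_k vanishes past k = 12, leaving a 13-term sum, computed directly. Hence: -\frac{589121828113972812137}{204342564964037500}.

Key observation: x = -1 and the ratio is unreduced: k + 2/3 divides both sides (C = 11/2, x = -1).
Term ratio: r(k) = -1 * (k-12) / [(k-\frac{1}{2}) (k+\frac{2}{3}) (k+1)] - rational in k, leading ratio -1; with t_0 = \frac{11}{2}, classification follows.


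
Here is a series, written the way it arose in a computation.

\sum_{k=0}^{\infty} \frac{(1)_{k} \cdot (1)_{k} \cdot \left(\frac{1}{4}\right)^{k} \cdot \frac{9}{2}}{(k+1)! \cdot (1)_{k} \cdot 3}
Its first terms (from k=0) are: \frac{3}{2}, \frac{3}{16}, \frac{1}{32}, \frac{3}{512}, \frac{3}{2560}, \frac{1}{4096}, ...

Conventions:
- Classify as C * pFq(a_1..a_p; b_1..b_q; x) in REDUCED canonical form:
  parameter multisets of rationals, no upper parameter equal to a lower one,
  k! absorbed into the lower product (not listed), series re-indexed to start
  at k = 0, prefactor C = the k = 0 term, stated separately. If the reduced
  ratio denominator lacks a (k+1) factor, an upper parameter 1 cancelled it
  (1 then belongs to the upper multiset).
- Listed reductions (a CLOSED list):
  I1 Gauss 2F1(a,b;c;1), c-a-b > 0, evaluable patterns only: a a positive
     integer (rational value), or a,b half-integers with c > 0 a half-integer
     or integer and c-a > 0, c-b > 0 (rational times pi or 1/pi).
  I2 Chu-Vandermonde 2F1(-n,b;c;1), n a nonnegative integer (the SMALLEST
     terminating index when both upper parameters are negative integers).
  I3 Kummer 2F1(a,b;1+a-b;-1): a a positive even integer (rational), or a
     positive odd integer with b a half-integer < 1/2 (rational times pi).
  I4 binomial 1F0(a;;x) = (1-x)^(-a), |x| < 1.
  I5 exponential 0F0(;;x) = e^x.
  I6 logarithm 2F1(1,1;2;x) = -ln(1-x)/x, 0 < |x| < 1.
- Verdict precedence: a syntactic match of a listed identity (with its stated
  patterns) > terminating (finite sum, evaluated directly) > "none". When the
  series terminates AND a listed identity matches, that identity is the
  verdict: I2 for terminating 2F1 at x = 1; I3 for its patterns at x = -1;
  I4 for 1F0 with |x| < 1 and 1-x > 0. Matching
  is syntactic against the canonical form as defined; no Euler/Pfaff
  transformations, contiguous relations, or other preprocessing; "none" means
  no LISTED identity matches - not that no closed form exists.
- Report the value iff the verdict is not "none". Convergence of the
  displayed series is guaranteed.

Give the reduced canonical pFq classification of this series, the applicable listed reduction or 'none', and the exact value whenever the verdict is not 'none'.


Classification (C = \frac{3}{2}): 2F1 with upper {1, 1}, lower {2}, argument x = \frac{1}{4}. Verdict: the I6 logarithm reduction fires (the logarithm: parameters (1,1;2), x = \frac{1}{4}). Its exact value is \left(-6\right) \cdot \ln\left(\frac{3}{4}\right).

First insight: from the first term \frac{3}{2}: (1)_k (C = 3/2, x = 1/4) is k! itself.
Consecutive-term ratio: r(k) = \frac{1}{4} * (k+1) (k+1) / [(k+2) (k+1)] - rational; roots negated = parameters, x = \frac{1}{4}, C = \frac{3}{2}.
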